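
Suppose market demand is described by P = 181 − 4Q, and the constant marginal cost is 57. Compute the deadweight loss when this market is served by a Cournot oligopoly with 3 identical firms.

Under competition P = MC = 57, so Q = (181 − 57)/4 = 31.
With 3 symmetric Cournot firms, each firm's FOC gives 181 − 16q = 57, so q = 7.75, Q = 3·7.75 = 23.25, and P = 88.
DWL is the triangle between Q = 23.25 and Q = 31: ½·(31 − 23.25)·(88 − 57) = 120.125.

DWL = 120.125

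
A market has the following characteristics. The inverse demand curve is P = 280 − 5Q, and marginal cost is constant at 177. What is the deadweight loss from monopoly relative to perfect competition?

DWL = 265.225

Under competition P = MC = 177, so Q = (280 − 177)/5 = 20.6.
Monopoly sets MR = MC: 280 − 10Q = 177 ⇒ Q = 10.3, P = 280 − 5·10.3 = 228.5.
DWL is the triangle between Q = 10.3 and Q = 20.6: ½·(20.6 − 10.3)·(228.5 − 177) = 265.225.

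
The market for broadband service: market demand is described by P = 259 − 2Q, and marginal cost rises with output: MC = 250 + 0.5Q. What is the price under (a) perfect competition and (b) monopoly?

Under competition P = MC: 259 − 2Q = 250 + 0.5Q ⇒ Q = 3.6, P = 251.8.
Monopoly sets MR = MC: 259 − 4Q = 250 + 0.5Q ⇒ Q = 2, P = 259 − 2·2 = 255.

Competition: P = 251.8; Monopoly: P = 255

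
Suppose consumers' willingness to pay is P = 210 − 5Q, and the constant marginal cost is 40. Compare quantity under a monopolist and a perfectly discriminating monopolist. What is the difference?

Monopoly sets MR = MC: 210 − 10Q = 40 ⇒ Q = 17, P = 210 − 5·17 = 125.
A perfectly discriminating monopolist sells every unit with P(Q) ≥ MC(Q), so output equals the competitive quantity Q = 34. Each buyer pays their reservation price, so CS = 0 and the firm captures all surplus.
Change in quantity: 34 − 17 = 17.

Q rises by 17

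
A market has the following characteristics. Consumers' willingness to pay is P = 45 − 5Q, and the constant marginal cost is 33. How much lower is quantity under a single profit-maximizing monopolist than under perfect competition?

Perfect competition: P = MC = 33, so 45 − 5Q = 33 and Q = 2.4.
Monopoly sets MR = MC: 45 − 10Q = 33 ⇒ Q = 1.2, P = 45 − 5·1.2 = 39.
Change in quantity: 1.2 − 2.4 = −1.2.

Quantity falls by 1.2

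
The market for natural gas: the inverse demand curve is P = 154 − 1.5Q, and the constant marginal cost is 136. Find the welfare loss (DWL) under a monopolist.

Perfect competition: P = MC = 136, so 154 − 1.5Q = 136 and Q = 12.
The monopolist equates marginal revenue to marginal cost: 154 − 3Q = 136, so Q = 6. From demand, P = 145.
DWL is the triangle between Q = 6 and Q = 12: ½·(12 − 6)·(145 − 136) = 27.

DWL = 27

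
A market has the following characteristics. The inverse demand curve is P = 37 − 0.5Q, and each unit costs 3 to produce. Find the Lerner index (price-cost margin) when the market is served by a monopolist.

The monopolist equates marginal revenue to marginal cost: 37 − Q = 3, so Q = 34. From demand, P = 20.
Lerner index = (P − MC)/P = (20 − 3)/20 = 0.85.

Lerner index = 0.85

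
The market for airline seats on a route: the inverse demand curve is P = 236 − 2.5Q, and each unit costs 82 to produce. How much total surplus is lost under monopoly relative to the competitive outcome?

DWL = 1185.8

Perfect competition: P = MC = 82, so 236 − 2.5Q = 82 and Q = 61.6.
The monopolist equates marginal revenue to marginal cost: 236 − 5Q = 82, so Q = 30.8. From demand, P = 159.
DWL is the triangle between Q = 30.8 and Q = 61.6: ½·(61.6 − 30.8)·(159 − 82) = 1185.8.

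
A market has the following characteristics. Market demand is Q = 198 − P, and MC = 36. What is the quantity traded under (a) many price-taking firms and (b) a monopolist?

Inverting demand: P = 198 − Q.
Competitive firms price at marginal cost: P = 36, giving Q = 162.
Monopoly sets MR = MC: 198 − 2Q = 36 ⇒ Q = 81, P = 198 − 81 = 117.

Competition: Q = 162; Monopoly: Q = 81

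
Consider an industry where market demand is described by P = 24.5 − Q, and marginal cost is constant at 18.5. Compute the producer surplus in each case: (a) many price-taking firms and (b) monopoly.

Competition: PS = 0; Monopoly: PS = 9

Perfect competition: P = MC = 18.5, so 24.5 − Q = 18.5 and Q = 6.
PS = (18.5 − 18.5)·6 = 0.
The monopolist equates marginal revenue to marginal cost: 24.5 − 2Q = 18.5, so Q = 3. From demand, P = 21.5.
PS = (21.5 − 18.5)·3 = 9.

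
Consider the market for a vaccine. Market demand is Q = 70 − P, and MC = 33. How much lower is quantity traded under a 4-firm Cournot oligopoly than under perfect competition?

Inverting demand: P = 70 − Q.
Perfect competition: P = MC = 33, so 70 − Q = 33 and Q = 37.
With 4 symmetric Cournot firms, each firm's FOC gives 70 − 5q = 33, so q = 7.4, Q = 4·7.4 = 29.6, and P = 40.4.
Change in quantity traded: 29.6 − 37 = −7.4.

Q falls by 7.4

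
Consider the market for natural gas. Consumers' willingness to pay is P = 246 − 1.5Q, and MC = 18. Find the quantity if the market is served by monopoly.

Monopoly sets MR = MC: 246 − 3Q = 18 ⇒ Q = 76, P = 246 − 1.5·76 = 132.

Q = 76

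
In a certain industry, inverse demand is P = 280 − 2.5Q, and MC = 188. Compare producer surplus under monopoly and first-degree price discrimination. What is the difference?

Monopoly sets MR = MC: 280 − 5Q = 188 ⇒ Q = 18.4, P = 280 − 2.5·18.4 = 234.
PS = (234 − 188)·18.4 = 846.4.
With perfect price discrimination, output is the efficient level Q = 36.8 (where demand meets MC), but every buyer pays their willingness to pay: CS = 0 and PS = total surplus.
PS = ½·(280 − 188)·36.8 = 1692.8.
Change in producer surplus: 1692.8 − 846.4 = 846.4.

Producer surplus rises by 846.4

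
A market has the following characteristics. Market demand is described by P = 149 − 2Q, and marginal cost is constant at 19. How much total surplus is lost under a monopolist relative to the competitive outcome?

Perfect competition: P = MC = 19, so 149 − 2Q = 19 and Q = 65.
The monopolist equates marginal revenue to marginal cost: 149 − 4Q = 19, so Q = 32.5. From demand, P = 84.
DWL is the triangle between Q = 32.5 and Q = 65: ½·(65 − 32.5)·(84 − 19) = 1056.25.

DWL = 1056.25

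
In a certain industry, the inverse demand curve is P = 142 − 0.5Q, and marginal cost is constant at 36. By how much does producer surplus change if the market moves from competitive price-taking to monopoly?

Perfect competition: P = MC = 36, so 142 − 0.5Q = 36 and Q = 212.
PS = (36 − 36)·212 = 0.
A monopolist chooses Q where MR = MC. MR = 142 − Q; setting this equal to 36 gives Q = 106 and P = 89.
PS = (89 − 36)·106 = 5618.
Change in producer surplus: 5618 − 0 = 5618.

PS rises by 5618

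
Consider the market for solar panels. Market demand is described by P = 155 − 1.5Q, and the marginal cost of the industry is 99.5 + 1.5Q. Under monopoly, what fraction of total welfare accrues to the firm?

A monopolist chooses Q where MR = MC. MR = 155 − 3Q; setting this equal to 99.5 + 1.5Q gives Q = 37/3 and P = 136.5.
CS = ½·(155 − 136.5)·37/3 = 1369/12.
PS = P·Q − VC(Q) = 136.5·37/3 − (99.5·37/3 + ½·1.5·(37/3)²) = 342.25.
Share captured = PS/TS = 342.25/(1369/3) = 0.75.

PS/TS = 0.75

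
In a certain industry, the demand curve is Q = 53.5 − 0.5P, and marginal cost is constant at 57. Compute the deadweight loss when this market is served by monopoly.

Inverting demand: P = 107 − 2Q.
Competitive firms price at marginal cost: P = 57, giving Q = 25.
A monopolist chooses Q where MR = MC. MR = 107 − 4Q; setting this equal to 57 gives Q = 12.5 and P = 82.
DWL is the triangle between Q = 12.5 and Q = 25: ½·(25 − 12.5)·(82 − 57) = 156.25.

DWL = 156.25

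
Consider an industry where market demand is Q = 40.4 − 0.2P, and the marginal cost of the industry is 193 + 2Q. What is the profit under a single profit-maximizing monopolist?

Inverting demand: P = 202 − 5Q.
Monopoly sets MR = MC: 202 − 10Q = 193 + 2Q ⇒ Q = 0.75, P = 202 − 5·0.75 = 198.25.
Profit = 198.25·0.75 − (193·0.75 + ½·2·0.75²) = 3.375.

Profit = 3.375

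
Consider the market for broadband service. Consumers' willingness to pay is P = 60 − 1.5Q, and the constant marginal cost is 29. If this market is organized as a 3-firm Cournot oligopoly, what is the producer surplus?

PS = 120.125

Cournot with 3 identical firms: the symmetric best-response condition is 60 − 6q = 29. Each firm produces q = 31/6, total output Q = 15.5, price P = 36.75.
PS = (36.75 − 29)·15.5 = 120.125.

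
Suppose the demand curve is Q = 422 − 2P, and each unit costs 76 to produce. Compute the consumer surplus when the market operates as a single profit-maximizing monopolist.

CS = 4556.25

Inverting demand: P = 211 − 0.5Q.
A monopolist chooses Q where MR = MC. MR = 211 − Q; setting this equal to 76 gives Q = 135 and P = 143.5.
CS = ½·(211 − 143.5)·135 = 4556.25.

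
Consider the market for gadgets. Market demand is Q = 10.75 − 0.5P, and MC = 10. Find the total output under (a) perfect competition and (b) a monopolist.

Inverting demand: P = 21.5 − 2Q.
Competitive firms price at marginal cost: P = 10, giving Q = 5.75.
The monopolist equates marginal revenue to marginal cost: 21.5 − 4Q = 10, so Q = 2.875. From demand, P = 15.75.

Competition: Q = 5.75; Monopoly: Q = 2.875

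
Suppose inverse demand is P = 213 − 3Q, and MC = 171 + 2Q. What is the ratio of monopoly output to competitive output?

A monopolist chooses Q where MR = MC. MR = 213 − 6Q; setting this equal to 171 + 2Q gives Q = 5.25 and P = 197.25.
Competitive equilibrium sets price equal to marginal cost: 213 − 3Q = 171 + 2Q, so Q = 8.4 and P = 187.8.
Ratio Q_m/Q_c = 5.25/8.4 = 0.625.

Q_m/Q_c = 0.625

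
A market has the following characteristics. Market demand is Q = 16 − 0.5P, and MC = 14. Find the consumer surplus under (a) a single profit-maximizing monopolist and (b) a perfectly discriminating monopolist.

Monopoly: CS = 20.25; Perfect PD: CS = 0

Inverting demand: P = 32 − 2Q.
Monopoly sets MR = MC: 32 − 4Q = 14 ⇒ Q = 4.5, P = 32 − 2·4.5 = 23.
CS = ½·(32 − 23)·4.5 = 20.25.
Under first-degree price discrimination the firm charges each unit its demand price and produces up to where P = MC, i.e. Q = 9. Consumer surplus is zero; producer surplus equals total surplus.
CS = 0.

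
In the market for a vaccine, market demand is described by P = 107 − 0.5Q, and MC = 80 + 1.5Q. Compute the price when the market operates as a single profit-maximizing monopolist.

P = 101.6

Monopoly sets MR = MC: 107 − Q = 80 + 1.5Q ⇒ Q = 10.8, P = 107 − 0.5·10.8 = 101.6.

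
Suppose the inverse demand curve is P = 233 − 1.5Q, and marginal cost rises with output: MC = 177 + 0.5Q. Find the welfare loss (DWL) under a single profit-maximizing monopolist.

Competitive equilibrium sets price equal to marginal cost: 233 − 1.5Q = 177 + 0.5Q, so Q = 28 and P = 191.
The monopolist equates marginal revenue to marginal cost: 233 − 3Q = 177 + 0.5Q, so Q = 16. From demand, P = 209.
CS = ½·(233 − 191)·28 = 588; PS = (191·28 − 177·28 − ½·0.5·28²) = 196; TS = 784.
CS = ½·(233 − 209)·16 = 192; PS = (209·16 − 177·16 − ½·0.5·16²) = 448; TS = 640.
DWL = 784 − 640 = 144.

DWL = 144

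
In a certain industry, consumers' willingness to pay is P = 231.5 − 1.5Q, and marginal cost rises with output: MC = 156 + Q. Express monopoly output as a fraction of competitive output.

Q_m/Q_c = 0.625

A monopolist chooses Q where MR = MC. MR = 231.5 − 3Q; setting this equal to 156 + Q gives Q = 18.875 and P = 3251/16.
Competitive equilibrium sets price equal to marginal cost: 231.5 − 1.5Q = 156 + Q, so Q = 30.2 and P = 186.2.
Ratio Q_m/Q_c = 18.875/30.2 = 0.625.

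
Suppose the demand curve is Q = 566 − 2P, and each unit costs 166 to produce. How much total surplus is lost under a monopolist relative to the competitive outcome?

DWL = 3422.25

Inverting demand: P = 283 − 0.5Q.
Competitive firms price at marginal cost: P = 166, giving Q = 234.
A monopolist chooses Q where MR = MC. MR = 283 − Q; setting this equal to 166 gives Q = 117 and P = 224.5.
DWL is the triangle between Q = 117 and Q = 234: ½·(234 − 117)·(224.5 − 166) = 3422.25.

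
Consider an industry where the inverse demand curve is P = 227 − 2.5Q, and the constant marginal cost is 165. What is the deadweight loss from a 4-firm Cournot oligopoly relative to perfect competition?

Perfect competition: P = MC = 165, so 227 − 2.5Q = 165 and Q = 24.8.
In a 4-firm Cournot equilibrium, symmetry and the first-order condition give q = (227 − 165)/(12.5) = 4.96. So Q = 19.84 and P = 177.4.
DWL is the triangle between Q = 19.84 and Q = 24.8: ½·(24.8 − 19.84)·(177.4 − 165) = 30.752.

DWL = 30.752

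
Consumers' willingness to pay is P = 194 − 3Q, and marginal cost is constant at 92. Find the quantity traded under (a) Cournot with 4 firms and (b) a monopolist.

With 4 symmetric Cournot firms, each firm's FOC gives 194 − 15q = 92, so q = 6.8, Q = 4·6.8 = 27.2, and P = 112.4.
The monopolist equates marginal revenue to marginal cost: 194 − 6Q = 92, so Q = 17. From demand, P = 143.

Cournot: Q = 27.2; Monopoly: Q = 17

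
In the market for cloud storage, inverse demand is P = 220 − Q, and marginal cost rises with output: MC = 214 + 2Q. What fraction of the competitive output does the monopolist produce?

Q_m/Q_c = 0.75

The monopolist equates marginal revenue to marginal cost: 220 − 2Q = 214 + 2Q, so Q = 1.5. From demand, P = 218.5.
Under competition P = MC: 220 − Q = 214 + 2Q ⇒ Q = 2, P = 218.
Ratio Q_m/Q_c = 1.5/2 = 0.75.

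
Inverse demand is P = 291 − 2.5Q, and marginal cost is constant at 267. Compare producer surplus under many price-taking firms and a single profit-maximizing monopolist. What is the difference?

Under competition P = MC = 267, so Q = (291 − 267)/2.5 = 9.6.
PS = (267 − 267)·9.6 = 0.
A monopolist chooses Q where MR = MC. MR = 291 − 5Q; setting this equal to 267 gives Q = 4.8 and P = 279.
PS = (279 − 267)·4.8 = 57.6.
Change in producer surplus: 57.6 − 0 = 57.6.

PS rises by 57.6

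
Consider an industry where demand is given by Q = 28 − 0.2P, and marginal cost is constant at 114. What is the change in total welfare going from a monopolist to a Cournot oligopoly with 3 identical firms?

TS rises by 12.675

Inverting demand: P = 140 − 5Q.
A monopolist chooses Q where MR = MC. MR = 140 − 10Q; setting this equal to 114 gives Q = 2.6 and P = 127.
CS = ½·(140 − 127)·2.6 = 16.9; PS = (127 − 114)·2.6 = 33.8; TS = 50.7.
In a 3-firm Cournot equilibrium, symmetry and the first-order condition give q = (140 − 114)/(20) = 1.3. So Q = 3.9 and P = 120.5.
CS = ½·(140 − 120.5)·3.9 = 38.025; PS = (120.5 − 114)·3.9 = 25.35; TS = 63.375.
Change in total welfare: 63.375 − 50.7 = 12.675.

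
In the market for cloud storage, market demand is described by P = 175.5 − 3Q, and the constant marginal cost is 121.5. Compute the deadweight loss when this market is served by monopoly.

DWL = 121.5

Perfect competition: P = MC = 121.5, so 175.5 − 3Q = 121.5 and Q = 18.
Monopoly sets MR = MC: 175.5 − 6Q = 121.5 ⇒ Q = 9, P = 175.5 − 3·9 = 148.5.
DWL is the triangle between Q = 9 and Q = 18: ½·(18 − 9)·(148.5 − 121.5) = 121.5.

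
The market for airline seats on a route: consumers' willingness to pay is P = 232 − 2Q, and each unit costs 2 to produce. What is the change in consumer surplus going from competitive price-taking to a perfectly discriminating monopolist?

CS falls by 13225

Competitive firms price at marginal cost: P = 2, giving Q = 115.
CS = ½·(232 − 2)·115 = 13225.
Under first-degree price discrimination the firm charges each unit its demand price and produces up to where P = MC, i.e. Q = 115. Consumer surplus is zero; producer surplus equals total surplus.
CS = 0.
Change in consumer surplus: 0 − 13225 = −13225.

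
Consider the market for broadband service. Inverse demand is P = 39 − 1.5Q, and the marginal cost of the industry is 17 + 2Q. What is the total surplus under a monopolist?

TS = 62.92

A monopolist chooses Q where MR = MC. MR = 39 − 3Q; setting this equal to 17 + 2Q gives Q = 4.4 and P = 32.4.
CS = ½·(39 − 32.4)·4.4 = 14.52; PS = (32.4·4.4 − 17·4.4 − ½·2·4.4²) = 48.4; TS = 62.92.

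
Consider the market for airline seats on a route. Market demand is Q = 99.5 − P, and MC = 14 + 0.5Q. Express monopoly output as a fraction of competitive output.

Inverting demand: P = 99.5 − Q.
Monopoly sets MR = MC: 99.5 − 2Q = 14 + 0.5Q ⇒ Q = 34.2, P = 99.5 − 34.2 = 65.3.
Competitive equilibrium sets price equal to marginal cost: 99.5 − Q = 14 + 0.5Q, so Q = 57 and P = 42.5.
Ratio Q_m/Q_c = 34.2/57 = 0.6.

Q_m/Q_c = 0.6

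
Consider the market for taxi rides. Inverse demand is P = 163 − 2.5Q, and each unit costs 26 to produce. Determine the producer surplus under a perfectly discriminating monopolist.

PS = 3753.8

With perfect price discrimination, output is the efficient level Q = 54.8 (where demand meets MC), but every buyer pays their willingness to pay: CS = 0 and PS = total surplus.
PS = ½·(163 − 26)·54.8 = 3753.8.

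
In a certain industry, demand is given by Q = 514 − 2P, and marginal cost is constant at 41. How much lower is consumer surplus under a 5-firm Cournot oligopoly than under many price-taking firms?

Consumer surplus falls by 14256

Inverting demand: P = 257 − 0.5Q.
Under competition P = MC = 41, so Q = (257 − 41)/0.5 = 432.
CS = ½·(257 − 41)·432 = 46656.
With 5 symmetric Cournot firms, each firm's FOC gives 257 − 3q = 41, so q = 72, Q = 5·72 = 360, and P = 77.
CS = ½·(257 − 77)·360 = 32400.
Change in consumer surplus: 32400 − 46656 = −14256.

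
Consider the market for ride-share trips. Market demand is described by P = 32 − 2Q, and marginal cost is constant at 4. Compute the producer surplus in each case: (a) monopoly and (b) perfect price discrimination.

Monopoly: PS = 98; Perfect PD: PS = 196

The monopolist equates marginal revenue to marginal cost: 32 − 4Q = 4, so Q = 7. From demand, P = 18.
PS = (18 − 4)·7 = 98.
Under first-degree price discrimination the firm charges each unit its demand price and produces up to where P = MC, i.e. Q = 14. Consumer surplus is zero; producer surplus equals total surplus.
PS = ½·(32 − 4)·14 = 196.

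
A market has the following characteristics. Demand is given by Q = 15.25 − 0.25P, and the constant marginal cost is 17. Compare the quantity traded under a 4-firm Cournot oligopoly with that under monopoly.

Cournot: Q = 8.8; Monopoly: Q = 5.5

Inverting demand: P = 61 − 4Q.
Cournot with 4 identical firms: the symmetric best-response condition is 61 − 20q = 17. Each firm produces q = 2.2, total output Q = 8.8, price P = 25.8.
A monopolist chooses Q where MR = MC. MR = 61 − 8Q; setting this equal to 17 gives Q = 5.5 and P = 39.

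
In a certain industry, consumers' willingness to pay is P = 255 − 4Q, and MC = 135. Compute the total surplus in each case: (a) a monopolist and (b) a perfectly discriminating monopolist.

The monopolist equates marginal revenue to marginal cost: 255 − 8Q = 135, so Q = 15. From demand, P = 195.
CS = ½·(255 − 195)·15 = 450; PS = (195 − 135)·15 = 900; TS = 1350.
With perfect price discrimination, output is the efficient level Q = 30 (where demand meets MC), but every buyer pays their willingness to pay: CS = 0 and PS = total surplus.
TS = 1800 (equal to competitive TS).

Monopoly: TS = 1350; Perfect PD: TS = 1800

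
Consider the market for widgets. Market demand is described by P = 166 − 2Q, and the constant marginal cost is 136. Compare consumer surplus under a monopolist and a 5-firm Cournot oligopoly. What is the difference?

Monopoly sets MR = MC: 166 − 4Q = 136 ⇒ Q = 7.5, P = 166 − 2·7.5 = 151.
CS = ½·(166 − 151)·7.5 = 56.25.
In a 5-firm Cournot equilibrium, symmetry and the first-order condition give q = (166 − 136)/(12) = 2.5. So Q = 12.5 and P = 141.
CS = ½·(166 − 141)·12.5 = 156.25.
Change in consumer surplus: 156.25 − 56.25 = 100.

CS rises by 100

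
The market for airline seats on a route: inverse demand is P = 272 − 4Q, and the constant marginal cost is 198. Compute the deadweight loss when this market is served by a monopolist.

Competitive firms price at marginal cost: P = 198, giving Q = 18.5.
A monopolist chooses Q where MR = MC. MR = 272 − 8Q; setting this equal to 198 gives Q = 9.25 and P = 235.
DWL is the triangle between Q = 9.25 and Q = 18.5: ½·(18.5 − 9.25)·(235 − 198) = 171.125.

DWL = 171.125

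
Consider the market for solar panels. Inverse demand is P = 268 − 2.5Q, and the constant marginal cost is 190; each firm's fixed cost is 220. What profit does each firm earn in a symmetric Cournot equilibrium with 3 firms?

π_i = −67.9

With 3 symmetric Cournot firms, each firm's FOC gives 268 − 10q = 190, so q = 7.8, Q = 3·7.8 = 23.4, and P = 209.5.
Each firm's profit = (209.5 − 190)·7.8 − 220 = −67.9.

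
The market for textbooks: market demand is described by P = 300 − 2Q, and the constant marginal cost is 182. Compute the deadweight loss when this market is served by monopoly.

DWL = 870.25

Under competition P = MC = 182, so Q = (300 − 182)/2 = 59.
The monopolist equates marginal revenue to marginal cost: 300 − 4Q = 182, so Q = 29.5. From demand, P = 241.
DWL is the triangle between Q = 29.5 and Q = 59: ½·(59 − 29.5)·(241 − 182) = 870.25.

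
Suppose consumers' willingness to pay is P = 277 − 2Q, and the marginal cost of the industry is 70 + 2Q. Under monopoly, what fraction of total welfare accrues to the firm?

The monopolist equates marginal revenue to marginal cost: 277 − 4Q = 70 + 2Q, so Q = 34.5. From demand, P = 208.
CS = ½·(277 − 208)·34.5 = 1190.25.
PS = P·Q − VC(Q) = 208·34.5 − (70·34.5 + ½·2·34.5²) = 3570.75.
Share captured = PS/TS = 3570.75/4761 = 0.75.

PS/TS = 0.75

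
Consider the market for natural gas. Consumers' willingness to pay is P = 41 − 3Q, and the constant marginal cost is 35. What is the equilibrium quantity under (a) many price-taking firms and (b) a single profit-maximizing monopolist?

Under competition P = MC = 35, so Q = (41 − 35)/3 = 2.
The monopolist equates marginal revenue to marginal cost: 41 − 6Q = 35, so Q = 1. From demand, P = 38.

Competition: Q = 2; Monopoly: Q = 1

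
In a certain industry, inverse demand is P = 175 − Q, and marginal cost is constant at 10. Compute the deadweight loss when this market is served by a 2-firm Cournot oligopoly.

Perfect competition: P = MC = 10, so 175 − Q = 10 and Q = 165.
Cournot with 2 identical firms: the symmetric best-response condition is 175 − 3q = 10. Each firm produces q = 55, total output Q = 110, price P = 65.
DWL is the triangle between Q = 110 and Q = 165: ½·(165 − 110)·(65 − 10) = 1512.5.

DWL = 1512.5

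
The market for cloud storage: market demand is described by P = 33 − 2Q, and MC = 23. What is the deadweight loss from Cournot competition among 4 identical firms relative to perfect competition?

Perfect competition: P = MC = 23, so 33 − 2Q = 23 and Q = 5.
In a 4-firm Cournot equilibrium, symmetry and the first-order condition give q = (33 − 23)/(10) = 1. So Q = 4 and P = 25.
DWL is the triangle between Q = 4 and Q = 5: ½·(5 − 4)·(25 − 23) = 1.

DWL = 1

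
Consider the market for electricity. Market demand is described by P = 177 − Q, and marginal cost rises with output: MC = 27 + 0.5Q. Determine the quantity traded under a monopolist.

Q = 60

The monopolist equates marginal revenue to marginal cost: 177 − 2Q = 27 + 0.5Q, so Q = 60. From demand, P = 117.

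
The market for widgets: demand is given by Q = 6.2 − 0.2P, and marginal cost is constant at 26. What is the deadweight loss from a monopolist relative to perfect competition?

DWL = 0.625

Inverting demand: P = 31 − 5Q.
Competitive firms price at marginal cost: P = 26, giving Q = 1.
The monopolist equates marginal revenue to marginal cost: 31 − 10Q = 26, so Q = 0.5. From demand, P = 28.5.
DWL is the triangle between Q = 0.5 and Q = 1: ½·(1 − 0.5)·(28.5 − 26) = 0.625.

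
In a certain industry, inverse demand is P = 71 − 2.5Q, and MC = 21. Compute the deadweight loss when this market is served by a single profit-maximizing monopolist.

Perfect competition: P = MC = 21, so 71 − 2.5Q = 21 and Q = 20.
Monopoly sets MR = MC: 71 − 5Q = 21 ⇒ Q = 10, P = 71 − 2.5·10 = 46.
DWL is the triangle between Q = 10 and Q = 20: ½·(20 − 10)·(46 − 21) = 125.

DWL = 125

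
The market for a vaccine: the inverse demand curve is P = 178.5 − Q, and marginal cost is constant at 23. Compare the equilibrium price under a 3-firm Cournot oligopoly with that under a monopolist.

Cournot: P = 61.875; Monopoly: P = 100.75

Cournot with 3 identical firms: the symmetric best-response condition is 178.5 − 4q = 23. Each firm produces q = 38.875, total output Q = 116.625, price P = 61.875.
Monopoly sets MR = MC: 178.5 − 2Q = 23 ⇒ Q = 77.75, P = 178.5 − 77.75 = 100.75.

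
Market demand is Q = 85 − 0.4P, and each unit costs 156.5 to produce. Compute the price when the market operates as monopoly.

P = 184.5

Inverting demand: P = 212.5 − 2.5Q.
Monopoly sets MR = MC: 212.5 − 5Q = 156.5 ⇒ Q = 11.2, P = 212.5 − 2.5·11.2 = 184.5.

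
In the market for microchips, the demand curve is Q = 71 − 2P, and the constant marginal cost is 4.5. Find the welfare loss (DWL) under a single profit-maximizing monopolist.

DWL = 240.25

Inverting demand: P = 35.5 − 0.5Q.
Under competition P = MC = 4.5, so Q = (35.5 − 4.5)/0.5 = 62.
Monopoly sets MR = MC: 35.5 − Q = 4.5 ⇒ Q = 31, P = 35.5 − 0.5·31 = 20.
DWL is the triangle between Q = 31 and Q = 62: ½·(62 − 31)·(20 − 4.5) = 240.25.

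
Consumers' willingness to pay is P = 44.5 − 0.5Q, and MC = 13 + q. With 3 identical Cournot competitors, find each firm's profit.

Cournot with 3 identical firms: the symmetric best-response condition is 44.5 − 2q = 13 + q. Each firm produces q = 10.5, total output Q = 31.5, price P = 28.75.
Each firm's profit = 28.75·10.5 − (13·10.5 + ½·1·10.5²) = 110.25.

π_i = 110.25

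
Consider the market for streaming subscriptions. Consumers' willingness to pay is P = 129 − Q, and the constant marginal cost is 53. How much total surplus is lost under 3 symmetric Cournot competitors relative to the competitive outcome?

Under competition P = MC = 53, so Q = (129 − 53)/1 = 76.
In a 3-firm Cournot equilibrium, symmetry and the first-order condition give q = (129 − 53)/(4) = 19. So Q = 57 and P = 72.
DWL is the triangle between Q = 57 and Q = 76: ½·(76 − 57)·(72 − 53) = 180.5.

DWL = 180.5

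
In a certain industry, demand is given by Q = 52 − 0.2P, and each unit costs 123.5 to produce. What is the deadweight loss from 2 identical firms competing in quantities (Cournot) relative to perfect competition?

DWL = 207.025

Inverting demand: P = 260 − 5Q.
Perfect competition: P = MC = 123.5, so 260 − 5Q = 123.5 and Q = 27.3.
Cournot with 2 identical firms: the symmetric best-response condition is 260 − 15q = 123.5. Each firm produces q = 9.1, total output Q = 18.2, price P = 169.
DWL is the triangle between Q = 18.2 and Q = 27.3: ½·(27.3 − 18.2)·(169 − 123.5) = 207.025.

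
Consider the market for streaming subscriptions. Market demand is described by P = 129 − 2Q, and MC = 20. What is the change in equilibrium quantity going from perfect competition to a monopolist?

Under competition P = MC = 20, so Q = (129 − 20)/2 = 54.5.
The monopolist equates marginal revenue to marginal cost: 129 − 4Q = 20, so Q = 27.25. From demand, P = 74.5.
Change in equilibrium quantity: 27.25 − 54.5 = −27.25.

Q falls by 27.25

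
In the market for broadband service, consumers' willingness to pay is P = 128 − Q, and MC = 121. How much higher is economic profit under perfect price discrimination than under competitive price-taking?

π rises by 24.5

Under competition P = MC = 121, so Q = (128 − 121)/1 = 7.
Profit = (121 − 121)·7 = 0.
Under first-degree price discrimination the firm charges each unit its demand price and produces up to where P = MC, i.e. Q = 7. Consumer surplus is zero; producer surplus equals total surplus.
PS equals the full surplus area, 24.5. Profit = 24.5 = 24.5.
Change in economic profit: 24.5 − 0 = 24.5.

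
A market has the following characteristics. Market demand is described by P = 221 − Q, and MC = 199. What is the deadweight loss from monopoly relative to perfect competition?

DWL = 60.5

Under competition P = MC = 199, so Q = (221 − 199)/1 = 22.
A monopolist chooses Q where MR = MC. MR = 221 − 2Q; setting this equal to 199 gives Q = 11 and P = 210.
DWL is the triangle between Q = 11 and Q = 22: ½·(22 − 11)·(210 − 199) = 60.5.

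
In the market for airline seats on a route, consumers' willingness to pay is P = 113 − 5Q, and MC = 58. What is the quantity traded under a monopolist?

Q = 5.5

The monopolist equates marginal revenue to marginal cost: 113 − 10Q = 58, so Q = 5.5. From demand, P = 85.5.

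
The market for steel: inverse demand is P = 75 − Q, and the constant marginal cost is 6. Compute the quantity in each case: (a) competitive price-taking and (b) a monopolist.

Perfect competition: P = MC = 6, so 75 − Q = 6 and Q = 69.
A monopolist chooses Q where MR = MC. MR = 75 − 2Q; setting this equal to 6 gives Q = 34.5 and P = 40.5.

Competition: Q = 69; Monopoly: Q = 34.5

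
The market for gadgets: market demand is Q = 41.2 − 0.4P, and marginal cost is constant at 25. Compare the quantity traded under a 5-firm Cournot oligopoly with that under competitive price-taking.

Cournot: Q = 26; Competition: Q = 31.2

Inverting demand: P = 103 − 2.5Q.
With 5 symmetric Cournot firms, each firm's FOC gives 103 − 15q = 25, so q = 5.2, Q = 5·5.2 = 26, and P = 38.
Competitive firms price at marginal cost: P = 25, giving Q = 31.2.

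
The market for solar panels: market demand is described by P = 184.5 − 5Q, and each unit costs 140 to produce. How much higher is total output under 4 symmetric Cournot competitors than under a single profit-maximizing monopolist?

A monopolist chooses Q where MR = MC. MR = 184.5 − 10Q; setting this equal to 140 gives Q = 4.45 and P = 162.25.
In a 4-firm Cournot equilibrium, symmetry and the first-order condition give q = (184.5 − 140)/(25) = 1.78. So Q = 7.12 and P = 148.9.
Change in total output: 7.12 − 4.45 = 2.67.

Q rises by 2.67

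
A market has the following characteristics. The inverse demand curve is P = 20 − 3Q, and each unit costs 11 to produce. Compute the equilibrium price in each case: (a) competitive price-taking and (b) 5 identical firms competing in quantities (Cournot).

Perfect competition: P = MC = 11, so 20 − 3Q = 11 and Q = 3.
Cournot with 5 identical firms: the symmetric best-response condition is 20 − 18q = 11. Each firm produces q = 0.5, total output Q = 2.5, price P = 12.5.

Competition: P = 11; Cournot: P = 12.5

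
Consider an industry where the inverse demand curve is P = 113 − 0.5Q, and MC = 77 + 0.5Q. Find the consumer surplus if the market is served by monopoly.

Monopoly sets MR = MC: 113 − Q = 77 + 0.5Q ⇒ Q = 24, P = 113 − 0.5·24 = 101.
CS = ½·(113 − 101)·24 = 144.

CS = 144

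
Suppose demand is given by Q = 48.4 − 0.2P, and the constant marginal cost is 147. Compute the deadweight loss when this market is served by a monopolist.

Inverting demand: P = 242 − 5Q.
Competitive firms price at marginal cost: P = 147, giving Q = 19.
The monopolist equates marginal revenue to marginal cost: 242 − 10Q = 147, so Q = 9.5. From demand, P = 194.5.
DWL is the triangle between Q = 9.5 and Q = 19: ½·(19 − 9.5)·(194.5 − 147) = 225.625.

DWL = 225.625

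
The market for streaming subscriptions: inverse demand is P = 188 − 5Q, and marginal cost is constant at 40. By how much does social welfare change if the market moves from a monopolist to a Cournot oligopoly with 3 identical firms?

Monopoly sets MR = MC: 188 − 10Q = 40 ⇒ Q = 14.8, P = 188 − 5·14.8 = 114.
CS = ½·(188 − 114)·14.8 = 547.6; PS = (114 − 40)·14.8 = 1095.2; TS = 1642.8.
Cournot with 3 identical firms: the symmetric best-response condition is 188 − 20q = 40. Each firm produces q = 7.4, total output Q = 22.2, price P = 77.
CS = ½·(188 − 77)·22.2 = 1232.1; PS = (77 − 40)·22.2 = 821.4; TS = 2053.5.
Change in social welfare: 2053.5 − 1642.8 = 410.7.

TS rises by 410.7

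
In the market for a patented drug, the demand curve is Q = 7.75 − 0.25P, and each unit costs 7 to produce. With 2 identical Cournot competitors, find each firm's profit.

π_i = 16

Inverting demand: P = 31 − 4Q.
With 2 symmetric Cournot firms, each firm's FOC gives 31 − 12q = 7, so q = 2, Q = 2·2 = 4, and P = 15.
Each firm's profit = (15 − 7)·2 = 16.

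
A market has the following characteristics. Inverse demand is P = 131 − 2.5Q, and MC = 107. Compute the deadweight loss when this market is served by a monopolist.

Competitive firms price at marginal cost: P = 107, giving Q = 9.6.
The monopolist equates marginal revenue to marginal cost: 131 − 5Q = 107, so Q = 4.8. From demand, P = 119.
DWL is the triangle between Q = 4.8 and Q = 9.6: ½·(9.6 − 4.8)·(119 − 107) = 28.8.

DWL = 28.8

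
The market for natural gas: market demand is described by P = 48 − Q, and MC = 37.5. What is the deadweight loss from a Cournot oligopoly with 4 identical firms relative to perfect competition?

DWL = 2.205

Perfect competition: P = MC = 37.5, so 48 − Q = 37.5 and Q = 10.5.
Cournot with 4 identical firms: the symmetric best-response condition is 48 − 5q = 37.5. Each firm produces q = 2.1, total output Q = 8.4, price P = 39.6.
DWL is the triangle between Q = 8.4 and Q = 10.5: ½·(10.5 − 8.4)·(39.6 − 37.5) = 2.205.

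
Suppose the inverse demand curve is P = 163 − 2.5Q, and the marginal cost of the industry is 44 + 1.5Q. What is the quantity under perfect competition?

Q = 29.75

Competitive equilibrium sets price equal to marginal cost: 163 − 2.5Q = 44 + 1.5Q, so Q = 29.75 and P = 88.625.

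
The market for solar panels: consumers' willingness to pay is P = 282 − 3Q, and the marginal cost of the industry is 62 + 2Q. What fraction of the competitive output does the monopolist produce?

Q_m/Q_c = 0.625

The monopolist equates marginal revenue to marginal cost: 282 − 6Q = 62 + 2Q, so Q = 27.5. From demand, P = 199.5.
Competitive equilibrium sets price equal to marginal cost: 282 − 3Q = 62 + 2Q, so Q = 44 and P = 150.
Ratio Q_m/Q_c = 27.5/44 = 0.625.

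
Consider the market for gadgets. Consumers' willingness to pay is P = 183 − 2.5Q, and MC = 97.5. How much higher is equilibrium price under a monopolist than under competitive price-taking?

Equilibrium price rises by 42.75

Under competition P = MC = 97.5, so Q = (183 − 97.5)/2.5 = 34.2.
The monopolist equates marginal revenue to marginal cost: 183 − 5Q = 97.5, so Q = 17.1. From demand, P = 140.25.
Change in equilibrium price: 140.25 − 97.5 = 42.75.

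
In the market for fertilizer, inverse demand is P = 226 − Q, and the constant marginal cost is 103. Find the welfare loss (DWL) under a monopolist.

Competitive firms price at marginal cost: P = 103, giving Q = 123.
A monopolist chooses Q where MR = MC. MR = 226 − 2Q; setting this equal to 103 gives Q = 61.5 and P = 164.5.
DWL is the triangle between Q = 61.5 and Q = 123: ½·(123 − 61.5)·(164.5 − 103) = 1891.125.

DWL = 1891.125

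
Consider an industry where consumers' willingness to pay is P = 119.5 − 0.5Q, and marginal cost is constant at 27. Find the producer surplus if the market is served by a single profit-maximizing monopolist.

PS = 4278.125

Monopoly sets MR = MC: 119.5 − Q = 27 ⇒ Q = 92.5, P = 119.5 − 0.5·92.5 = 73.25.
PS = (73.25 − 27)·92.5 = 4278.125.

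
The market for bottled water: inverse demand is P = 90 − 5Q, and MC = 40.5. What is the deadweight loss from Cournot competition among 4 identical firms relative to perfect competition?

DWL = 9.801

Competitive firms price at marginal cost: P = 40.5, giving Q = 9.9.
With 4 symmetric Cournot firms, each firm's FOC gives 90 − 25q = 40.5, so q = 1.98, Q = 4·1.98 = 7.92, and P = 50.4.
DWL is the triangle between Q = 7.92 and Q = 9.9: ½·(9.9 − 7.92)·(50.4 − 40.5) = 9.801.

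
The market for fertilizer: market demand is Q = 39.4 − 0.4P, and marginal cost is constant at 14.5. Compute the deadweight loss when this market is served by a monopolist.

Inverting demand: P = 98.5 − 2.5Q.
Competitive firms price at marginal cost: P = 14.5, giving Q = 33.6.
The monopolist equates marginal revenue to marginal cost: 98.5 − 5Q = 14.5, so Q = 16.8. From demand, P = 56.5.
DWL is the triangle between Q = 16.8 and Q = 33.6: ½·(33.6 − 16.8)·(56.5 − 14.5) = 352.8.

DWL = 352.8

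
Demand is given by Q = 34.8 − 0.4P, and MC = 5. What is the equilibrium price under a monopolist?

P = 46

Inverting demand: P = 87 − 2.5Q.
The monopolist equates marginal revenue to marginal cost: 87 − 5Q = 5, so Q = 16.4. From demand, P = 46.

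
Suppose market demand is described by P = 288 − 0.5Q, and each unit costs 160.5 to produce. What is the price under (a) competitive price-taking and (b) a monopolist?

Competition: P = 160.5; Monopoly: P = 224.25

Competitive firms price at marginal cost: P = 160.5, giving Q = 255.
Monopoly sets MR = MC: 288 − Q = 160.5 ⇒ Q = 127.5, P = 288 − 0.5·127.5 = 224.25.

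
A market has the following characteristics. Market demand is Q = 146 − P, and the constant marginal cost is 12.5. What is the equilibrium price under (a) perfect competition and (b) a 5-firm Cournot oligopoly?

Inverting demand: P = 146 − Q.
Under competition P = MC = 12.5, so Q = (146 − 12.5)/1 = 133.5.
With 5 symmetric Cournot firms, each firm's FOC gives 146 − 6q = 12.5, so q = 22.25, Q = 5·22.25 = 111.25, and P = 34.75.

Competition: P = 12.5; Cournot: P = 34.75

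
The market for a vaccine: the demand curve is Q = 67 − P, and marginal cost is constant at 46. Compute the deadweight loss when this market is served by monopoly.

Inverting demand: P = 67 − Q.
Under competition P = MC = 46, so Q = (67 − 46)/1 = 21.
A monopolist chooses Q where MR = MC. MR = 67 − 2Q; setting this equal to 46 gives Q = 10.5 and P = 56.5.
DWL is the triangle between Q = 10.5 and Q = 21: ½·(21 − 10.5)·(56.5 − 46) = 55.125.

DWL = 55.125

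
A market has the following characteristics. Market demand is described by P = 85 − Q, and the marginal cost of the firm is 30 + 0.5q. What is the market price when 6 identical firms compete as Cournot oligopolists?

P = 41

With 6 symmetric Cournot firms, each firm's FOC gives 85 − 7q = 30 + 0.5q, so q = 22/3, Q = 6·22/3 = 44, and P = 41.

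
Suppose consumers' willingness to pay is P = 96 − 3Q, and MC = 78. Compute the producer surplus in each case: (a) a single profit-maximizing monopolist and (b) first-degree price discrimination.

A monopolist chooses Q where MR = MC. MR = 96 − 6Q; setting this equal to 78 gives Q = 3 and P = 87.
PS = (87 − 78)·3 = 27.
Under first-degree price discrimination the firm charges each unit its demand price and produces up to where P = MC, i.e. Q = 6. Consumer surplus is zero; producer surplus equals total surplus.
PS = ½·(96 − 78)·6 = 54.

Monopoly: PS = 27; Perfect PD: PS = 54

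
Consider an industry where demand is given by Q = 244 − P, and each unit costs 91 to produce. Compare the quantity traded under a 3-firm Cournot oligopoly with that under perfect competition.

Cournot: Q = 114.75; Competition: Q = 153

Inverting demand: P = 244 − Q.
With 3 symmetric Cournot firms, each firm's FOC gives 244 − 4q = 91, so q = 38.25, Q = 3·38.25 = 114.75, and P = 129.25.
Perfect competition: P = MC = 91, so 244 − Q = 91 and Q = 153.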